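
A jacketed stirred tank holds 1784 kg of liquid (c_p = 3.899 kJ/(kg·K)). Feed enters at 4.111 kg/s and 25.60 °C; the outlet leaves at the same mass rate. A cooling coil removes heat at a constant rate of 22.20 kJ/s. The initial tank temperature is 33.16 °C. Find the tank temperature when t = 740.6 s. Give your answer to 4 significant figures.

25.84 °C

Energy balance: M c_p dT/dt = ṁ c_p (T_in − T) − 22.20.
Rearrange: dT/dt = (T_ss − T)/τ with τ = M/ṁ = 433.958 s and T_ss = T_in − Q̇/(ṁ c_p) = 24.2150 °C.
T approaches T_ss exponentially: T(t) = T_ss + (T₀ − T_ss) e^(−t/τ).
T(740.6) = 24.2150 + (8.94501)·e^(−740.6/433.958) = 24.2150 + (8.94501)·0.181479 = 25.8383 °C.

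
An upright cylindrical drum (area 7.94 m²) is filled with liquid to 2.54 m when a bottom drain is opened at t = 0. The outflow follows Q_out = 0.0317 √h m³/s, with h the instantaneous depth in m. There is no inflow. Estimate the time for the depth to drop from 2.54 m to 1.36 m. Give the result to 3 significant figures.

214 s

Unsteady balance on liquid volume: A dh/dt = −0.0317 √h.
Separate and integrate: 2(√h − √h₀) = −(0.0317/A) t.
t = 2A(√h₀ − √h)/0.0317 = 2·7.94·(√2.54 − √1.36)/0.0317
  = 15.880 × (1.5937 − 1.1662) / 0.0317 = 214.18 s.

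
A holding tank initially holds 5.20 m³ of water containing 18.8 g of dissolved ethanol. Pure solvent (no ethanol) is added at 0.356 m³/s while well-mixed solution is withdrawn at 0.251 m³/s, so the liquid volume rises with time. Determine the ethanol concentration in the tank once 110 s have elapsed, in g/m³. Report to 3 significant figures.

0.0685 g/m³

Let m(t) be the amount of ethanol. Volume: V(t) = V₀ + (Q_in − Q_out) t = 5.20 + 0.10500 t; V(110) = 16.750 m³.
Species balance (pure solvent in): dm/dt = −Q_out · m/V(t).
dm/m = −Q_out dt/(V₀ + 0.10500 t); integrating gives ln(m/m₀) = −(Q_out/(Q_in−Q_out)) ln(V/V₀).
m = m₀ (V₀/V)^(Q_out/(Q_in−Q_out)) = 18.8 × (5.20/16.750)^(2.3905) = 1.1475 g.
C = m/V = 1.1475/16.750 = 0.068510 g/m³.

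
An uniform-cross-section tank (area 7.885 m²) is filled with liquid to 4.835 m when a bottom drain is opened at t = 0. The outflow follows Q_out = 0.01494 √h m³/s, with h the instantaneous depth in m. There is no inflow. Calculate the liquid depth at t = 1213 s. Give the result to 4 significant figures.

With no inflow, A dh/dt = −0.01494 √h.
This is separable: 2 d(√h)/dt = −0.01494/A, so √h = √h₀ − (0.01494/(2A)) t.
√h = √4.835 − 0.01494·1213/(2·7.885) = 2.19886 − 1.14916 = 1.04971.
h = 1.04971² = 1.10188 m.

1.102 m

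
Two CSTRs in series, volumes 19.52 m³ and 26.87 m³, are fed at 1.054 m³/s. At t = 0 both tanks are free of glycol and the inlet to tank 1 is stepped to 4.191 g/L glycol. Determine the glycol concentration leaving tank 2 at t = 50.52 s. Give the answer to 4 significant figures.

2.807 g/L

Species balance on tank i: dCᵢ/dt = (Cᵢ₋₁ − Cᵢ)/τᵢ with τᵢ = Vᵢ/Q.
τ₁ = 19.52/1.054 = 18.5199 s; τ₂ = 26.87/1.054 = 25.4934 s.
Tank 1: C₁ = C_in(1 − e^(−t/τ₁)). Tank 2 (τ₁ ≠ τ₂): C₂ = C_in[1 − (τ₁ e^(−t/τ₁) − τ₂ e^(−t/τ₂))/(τ₁ − τ₂)].
At t = 50.52: e^(−t/τ₁) = 0.0653582, e^(−t/τ₂) = 0.137836.
C₂ = 4.191·[1 − (18.5199·0.0653582 − 25.4934·0.137836)/(-6.97343)] = 4.191·0.669680 = 2.80663 g/L.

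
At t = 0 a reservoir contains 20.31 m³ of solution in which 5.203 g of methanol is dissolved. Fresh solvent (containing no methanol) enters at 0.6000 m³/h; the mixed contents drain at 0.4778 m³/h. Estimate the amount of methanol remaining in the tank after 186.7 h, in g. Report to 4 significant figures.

0.2739 g

Total volume: dV/dt = Q_in − Q_out = 0.122200 m³/h, so V(t) = 20.31 + 0.122200 t and V(186.7) = 43.1247 m³.
Solute balance: dm/dt = 0 − Q_out C = −Q_out m/V(t).
Separate: dm/m = −Q_out dt/V(t) ⇒ ln(m/m₀) = −(Q_out/(Q_in−Q_out)) ln(V/V₀).
m = m₀ (V₀/V)^(Q_out/(Q_in−Q_out)) = 5.203 × (20.31/43.1247)^(3.90998) = 0.273920 g.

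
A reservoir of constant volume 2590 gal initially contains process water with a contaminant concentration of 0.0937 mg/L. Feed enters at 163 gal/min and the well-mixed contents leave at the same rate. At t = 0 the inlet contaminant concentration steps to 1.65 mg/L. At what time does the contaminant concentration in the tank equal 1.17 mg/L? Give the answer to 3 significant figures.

18.7 min

Species balance: V dC/dt = Q(C_in − C) ⇒ τ = V/Q = 15.890 min.
C(t) = C_in + (C₀ − C_in) e^(−t/τ). Set C = 1.17 and solve for t:
e^(−t/τ) = (C − C_in)/(C₀ − C_in) = (1.17 − 1.65)/(0.0937 − 1.65) = 0.30842
t = −τ ln(…) = 15.890 × 1.1763 = 18.691 min.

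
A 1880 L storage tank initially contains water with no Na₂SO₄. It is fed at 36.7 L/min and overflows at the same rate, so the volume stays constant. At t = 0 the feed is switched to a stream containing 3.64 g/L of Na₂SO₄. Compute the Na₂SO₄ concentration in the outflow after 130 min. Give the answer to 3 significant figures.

Unsteady species balance (constant V, well mixed): V dC/dt = Q(C_in − C).
Time constant τ = V/Q = 1880/36.7 = 51.226 min.
Integrating: C(t) = C_in + (C₀ − C_in) e^(−t/τ).
C(130) = 3.64 + (0 − 3.64)·e^(−130/51.226) = 3.64 + (-3.6400)·0.079043 = 3.3523 g/L.

3.35 g/L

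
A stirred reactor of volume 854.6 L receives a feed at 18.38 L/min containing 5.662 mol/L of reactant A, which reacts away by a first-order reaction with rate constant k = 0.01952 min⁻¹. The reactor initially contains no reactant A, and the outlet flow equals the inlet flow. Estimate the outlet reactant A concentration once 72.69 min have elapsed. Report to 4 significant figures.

Accumulation = in − out − consumed: V dC/dt = Q C_in − Q C − k V C.
dC/dt = (Q/V) C_in − (Q/V + k) C; effective rate a = Q/V + k = 0.0215071 + 0.01952 = 0.0410271 min⁻¹.
C_ss = Q C_in/(Q + kV) = 2.96812 mol/L; C(t) = C_ss + (C₀ − C_ss) e^(−a t).
C(72.69) = 2.96812 + (-2.96812)·e^(−0.0410271·72.69) = 2.96812 + (-2.96812)·0.0506780 = 2.81770 mol/L.

2.818 mol/L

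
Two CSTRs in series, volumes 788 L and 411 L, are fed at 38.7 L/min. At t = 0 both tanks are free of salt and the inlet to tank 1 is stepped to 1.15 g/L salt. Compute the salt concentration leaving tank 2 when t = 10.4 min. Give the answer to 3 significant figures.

0.179 g/L

Time constants: τᵢ = Vᵢ/Q for each well-mixed tank.
τ₁ = 788/38.7 = 20.362 min; τ₂ = 411/38.7 = 10.620 min.
Tank 1: C₁ = C_in(1 − e^(−t/τ₁)). Tank 2 (τ₁ ≠ τ₂): C₂ = C_in[1 − (τ₁ e^(−t/τ₁) − τ₂ e^(−t/τ₂))/(τ₁ − τ₂)].
At t = 10.4: e^(−t/τ₁) = 0.60004, e^(−t/τ₂) = 0.37559.
C₂ = 1.15·[1 − (20.362·0.60004 − 10.620·0.37559)/(9.7416)] = 1.15·0.15527 = 0.17856 g/L.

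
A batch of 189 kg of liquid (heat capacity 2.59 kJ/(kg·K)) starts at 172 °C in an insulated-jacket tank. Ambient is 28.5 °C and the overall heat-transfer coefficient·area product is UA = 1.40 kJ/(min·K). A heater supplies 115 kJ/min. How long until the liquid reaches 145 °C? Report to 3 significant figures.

M c_p dT/dt = −UA(T − T_amb) + Q̇.
τ = M c_p/UA = 349.65 min; T_ss = T_amb + Q̇/UA = 28.5 + 115/1.40 = 110.64 °C.
T(t) = T_ss + (T₀ − T_ss)e^(−t/τ); set T = 145:
t = −τ ln[(T − T_ss)/(T₀ − T_ss)] = −349.65 · ln(0.55995) = 202.76 min.

203 min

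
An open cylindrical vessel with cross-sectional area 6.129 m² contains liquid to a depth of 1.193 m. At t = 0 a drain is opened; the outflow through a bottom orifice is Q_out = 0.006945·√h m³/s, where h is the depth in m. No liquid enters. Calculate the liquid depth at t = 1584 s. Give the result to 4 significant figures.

0.03795 m

Accumulation of liquid (constant cross-section A): A dh/dt = −0.006945 √h.
Separate and integrate: 2(√h − √h₀) = −(0.006945/A) t.
√h = √1.193 − 0.006945·1584/(2·6.129) = 1.09225 − 0.897445 = 0.194800.
h = 0.194800² = 0.0379472 m.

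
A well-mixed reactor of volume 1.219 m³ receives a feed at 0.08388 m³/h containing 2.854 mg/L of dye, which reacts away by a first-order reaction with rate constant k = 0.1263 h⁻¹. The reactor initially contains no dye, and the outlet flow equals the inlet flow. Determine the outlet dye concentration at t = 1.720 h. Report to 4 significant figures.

V dC/dt = Q(C_in − C) − k V C.
dC/dt = (Q/V) C_in − (Q/V + k) C; effective rate a = Q/V + k = 0.0688105 + 0.1263 = 0.195111 h⁻¹.
C_ss = Q C_in/(Q + kV) = 1.00653 mg/L; C(t) = C_ss + (C₀ − C_ss) e^(−a t).
C(1.720) = 1.00653 + (-1.00653)·e^(−0.195111·1.720) = 1.00653 + (-1.00653)·0.714916 = 0.286946 mg/L.

0.2869 mg/L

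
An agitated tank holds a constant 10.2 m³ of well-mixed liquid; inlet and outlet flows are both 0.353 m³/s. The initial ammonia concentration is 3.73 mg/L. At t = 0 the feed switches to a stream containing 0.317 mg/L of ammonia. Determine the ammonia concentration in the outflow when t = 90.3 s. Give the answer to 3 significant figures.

0.467 mg/L

Mass balance on the solute (V constant): V dC/dt = Q(C_in − C).
Rewrite as dC/dt + C/τ = C_in/τ, τ = V/Q = 28.895 s.
C approaches C_in exponentially: C(t) = C_in + (C₀ − C_in) e^(−t/τ).
C(90.3) = 0.317 + (3.73 − 0.317)·e^(−90.3/28.895) = 0.317 + (3.4130)·0.043933 = 0.46694 mg/L.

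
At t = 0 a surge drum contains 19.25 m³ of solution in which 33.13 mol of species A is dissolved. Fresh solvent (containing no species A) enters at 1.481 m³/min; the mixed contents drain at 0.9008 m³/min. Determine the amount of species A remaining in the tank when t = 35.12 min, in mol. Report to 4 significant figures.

10.80 mol

Total volume: dV/dt = Q_in − Q_out = 0.580200 m³/min, so V(t) = 19.25 + 0.580200 t and V(35.12) = 39.6266 m³.
Solute balance: dm/dt = 0 − Q_out C = −Q_out m/V(t).
dm/m = −Q_out dt/(V₀ + 0.580200 t); integrating gives ln(m/m₀) = −(Q_out/(Q_in−Q_out)) ln(V/V₀).
m = m₀ (V₀/V)^(Q_out/(Q_in−Q_out)) = 33.13 × (19.25/39.6266)^(1.55257) = 10.7995 mol.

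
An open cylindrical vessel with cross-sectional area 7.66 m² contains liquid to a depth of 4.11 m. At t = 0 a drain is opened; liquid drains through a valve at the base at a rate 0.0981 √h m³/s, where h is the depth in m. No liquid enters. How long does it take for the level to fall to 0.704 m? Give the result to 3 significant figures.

With no inflow, A dh/dt = −0.0981 √h.
Separate and integrate: 2(√h − √h₀) = −(0.0981/A) t.
t = 2A(√h₀ − √h)/0.0981 = 2·7.66·(√4.11 − √0.704)/0.0981
  = 15.320 × (2.0273 − 0.83905) / 0.0981 = 185.57 s.

186 s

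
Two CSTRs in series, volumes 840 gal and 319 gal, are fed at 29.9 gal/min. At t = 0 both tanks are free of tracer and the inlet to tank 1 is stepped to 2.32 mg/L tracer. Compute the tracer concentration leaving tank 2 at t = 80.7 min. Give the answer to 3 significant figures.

Each tank obeys Vᵢ dCᵢ/dt = Q(Cᵢ₋₁ − Cᵢ), so τᵢ = Vᵢ/Q.
τ₁ = 840/29.9 = 28.094 min; τ₂ = 319/29.9 = 10.669 min.
Solving the cascade with C₁(0)=C₂(0)=0 gives C₂(t) = C_in[1 − (τ₁ e^(−t/τ₁) − τ₂ e^(−t/τ₂))/(τ₁ − τ₂)].
At t = 80.7: e^(−t/τ₁) = 0.056555, e^(−t/τ₂) = 0.00051877.
C₂ = 2.32·[1 − (28.094·0.056555 − 10.669·0.00051877)/(17.425)] = 2.32·0.90913 = 2.1092 mg/L.

2.11 mg/L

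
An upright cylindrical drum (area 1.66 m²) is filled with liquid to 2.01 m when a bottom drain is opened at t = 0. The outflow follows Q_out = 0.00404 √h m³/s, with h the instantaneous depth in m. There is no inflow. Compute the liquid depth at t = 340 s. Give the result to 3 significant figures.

1.01 m

A dh/dt = −Q_out = −0.00404 √h.
This is separable: 2 d(√h)/dt = −0.00404/A, so √h = √h₀ − (0.00404/(2A)) t.
√h = √2.01 − 0.00404·340/(2·1.66) = 1.4177 − 0.41373 = 1.0040.
h = 1.0040² = 1.0080 m.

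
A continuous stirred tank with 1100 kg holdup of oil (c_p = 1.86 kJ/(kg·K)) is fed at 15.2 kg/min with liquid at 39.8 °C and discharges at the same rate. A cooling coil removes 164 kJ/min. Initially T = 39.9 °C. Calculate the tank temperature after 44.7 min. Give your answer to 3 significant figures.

M c_p dT/dt = ṁ c_p (T_in − T) − Q̇.
Rearrange: dT/dt = (T_ss − T)/τ with τ = M/ṁ = 72.368 min and T_ss = T_in − Q̇/(ṁ c_p) = 33.999 °C.
Integrating: T(t) = T_ss + (T₀ − T_ss) e^(−t/τ).
T(44.7) = 33.999 + (5.9008)·e^(−44.7/72.368) = 33.999 + (5.9008)·0.53920 = 37.181 °C.

37.2 °C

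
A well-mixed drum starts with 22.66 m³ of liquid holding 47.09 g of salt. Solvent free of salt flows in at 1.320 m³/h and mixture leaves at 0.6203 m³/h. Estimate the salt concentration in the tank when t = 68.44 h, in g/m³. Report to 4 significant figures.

Total volume: dV/dt = Q_in − Q_out = 0.699700 m³/h, so V(t) = 22.66 + 0.699700 t and V(68.44) = 70.5475 m³.
Species balance (pure solvent in): dm/dt = −Q_out · m/V(t).
dm/m = −Q_out dt/(V₀ + 0.699700 t); integrating gives ln(m/m₀) = −(Q_out/(Q_in−Q_out)) ln(V/V₀).
m = m₀ (V₀/V)^(Q_out/(Q_in−Q_out)) = 47.09 × (22.66/70.5475)^(0.886523) = 17.2059 g.
C = m/V = 17.2059/70.5475 = 0.243891 g/m³.

0.2439 g/m³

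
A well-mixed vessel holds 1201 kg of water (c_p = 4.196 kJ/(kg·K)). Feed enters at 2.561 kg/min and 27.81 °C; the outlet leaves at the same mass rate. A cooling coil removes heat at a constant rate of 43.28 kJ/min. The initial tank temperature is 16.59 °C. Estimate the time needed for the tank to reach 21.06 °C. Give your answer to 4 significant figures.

455.6 min

M c_p dT/dt = ṁ c_p (T_in − T) − Q̇.
τ = M/ṁ = 468.957 min; T_ss = T_in − Q̇/(ṁ c_p) = 23.7824 °C.
T(t) = T_ss + (T₀ − T_ss) e^(−t/τ). Set T = 21.06:
e^(−t/τ) = (21.06 − 23.7824)/(16.59 − 23.7824) = 0.378514
t = −468.957 · ln(0.378514) = 455.593 min.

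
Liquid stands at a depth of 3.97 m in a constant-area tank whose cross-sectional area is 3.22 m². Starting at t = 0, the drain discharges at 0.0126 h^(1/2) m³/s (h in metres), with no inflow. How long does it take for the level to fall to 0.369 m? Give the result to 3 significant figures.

With no inflow, A dh/dt = −0.0126 √h.
∫ h^(−1/2) dh = −(0.0126/A) ∫ dt, giving 2√h = 2√h₀ − (0.0126/A) t.
t = 2A(√h₀ − √h)/0.0126 = 2·3.22·(√3.97 − √0.369)/0.0126
  = 6.4400 × (1.9925 − 0.60745) / 0.0126 = 707.91 s.

708 s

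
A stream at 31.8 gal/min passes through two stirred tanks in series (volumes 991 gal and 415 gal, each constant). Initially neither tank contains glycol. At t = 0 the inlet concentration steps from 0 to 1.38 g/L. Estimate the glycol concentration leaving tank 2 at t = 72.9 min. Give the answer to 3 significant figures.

Each tank obeys Vᵢ dCᵢ/dt = Q(Cᵢ₋₁ − Cᵢ), so τᵢ = Vᵢ/Q.
τ₁ = 991/31.8 = 31.164 min; τ₂ = 415/31.8 = 13.050 min.
Solving the cascade with C₁(0)=C₂(0)=0 gives C₂(t) = C_in[1 − (τ₁ e^(−t/τ₁) − τ₂ e^(−t/τ₂))/(τ₁ − τ₂)].
At t = 72.9: e^(−t/τ₁) = 0.096398, e^(−t/τ₂) = 0.0037497.
C₂ = 1.38·[1 − (31.164·0.096398 − 13.050·0.0037497)/(18.113)] = 1.38·0.83685 = 1.1549 g/L.

1.15 g/L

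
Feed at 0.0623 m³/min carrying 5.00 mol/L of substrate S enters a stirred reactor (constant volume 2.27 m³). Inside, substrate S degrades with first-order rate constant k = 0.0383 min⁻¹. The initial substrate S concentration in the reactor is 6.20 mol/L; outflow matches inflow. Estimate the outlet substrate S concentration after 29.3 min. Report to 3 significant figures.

2.69 mol/L

Species balance: V dC/dt = Q C_in − Q C − k V C.
This is linear with rate a = Q/V + k = 0.065745 min⁻¹.
C_ss = Q C_in/(Q + kV) = 2.0872 mol/L; C(t) = C_ss + (C₀ − C_ss) e^(−a t).
C(29.3) = 2.0872 + (4.1128)·e^(−0.065745·29.3) = 2.0872 + (4.1128)·0.14568 = 2.6864 mol/L.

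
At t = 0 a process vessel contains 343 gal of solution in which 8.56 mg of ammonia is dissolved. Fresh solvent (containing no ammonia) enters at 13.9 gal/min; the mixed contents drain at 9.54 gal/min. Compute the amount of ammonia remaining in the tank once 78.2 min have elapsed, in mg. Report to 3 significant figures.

Let m(t) be the amount of ammonia. Volume: V(t) = V₀ + (Q_in − Q_out) t = 343 + 4.3600 t; V(78.2) = 683.95 gal.
Species balance (pure solvent in): dm/dt = −Q_out · m/V(t).
Separate: dm/m = −Q_out dt/V(t) ⇒ ln(m/m₀) = −(Q_out/(Q_in−Q_out)) ln(V/V₀).
m = m₀ (V₀/V)^(Q_out/(Q_in−Q_out)) = 8.56 × (343/683.95)^(2.1881) = 1.8908 mg.

1.89 mg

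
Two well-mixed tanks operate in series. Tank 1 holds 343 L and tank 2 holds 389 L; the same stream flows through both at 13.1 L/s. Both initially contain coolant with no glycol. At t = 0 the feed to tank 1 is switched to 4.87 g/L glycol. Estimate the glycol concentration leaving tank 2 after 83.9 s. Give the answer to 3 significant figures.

Each tank obeys Vᵢ dCᵢ/dt = Q(Cᵢ₋₁ − Cᵢ), so τᵢ = Vᵢ/Q.
τ₁ = 343/13.1 = 26.183 s; τ₂ = 389/13.1 = 29.695 s.
Tank 1: C₁ = C_in(1 − e^(−t/τ₁)). Tank 2 (τ₁ ≠ τ₂): C₂ = C_in[1 − (τ₁ e^(−t/τ₁) − τ₂ e^(−t/τ₂))/(τ₁ − τ₂)].
At t = 83.9: e^(−t/τ₁) = 0.040586, e^(−t/τ₂) = 0.059284.
C₂ = 4.87·[1 − (26.183·0.040586 − 29.695·0.059284)/(-3.5115)] = 4.87·0.80129 = 3.9023 g/L.

3.90 g/L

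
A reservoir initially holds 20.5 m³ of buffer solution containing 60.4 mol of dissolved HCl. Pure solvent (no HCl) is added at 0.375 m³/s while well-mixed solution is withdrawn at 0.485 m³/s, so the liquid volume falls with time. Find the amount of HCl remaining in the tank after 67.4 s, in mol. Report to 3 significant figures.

Let m(t) be the amount of HCl. Volume: V(t) = V₀ + (Q_in − Q_out) t = 20.5 − 0.11000 t; V(67.4) = 13.086 m³.
Solute balance: dm/dt = 0 − Q_out C = −Q_out m/V(t).
Separate: dm/m = −Q_out dt/V(t) ⇒ ln(m/m₀) = −(Q_out/(Q_in−Q_out)) ln(V/V₀).
m = m₀ (V₀/V)^(Q_out/(Q_in−Q_out)) = 60.4 × (20.5/13.086)^(-4.4091) = 8.3464 mol.

8.35 mol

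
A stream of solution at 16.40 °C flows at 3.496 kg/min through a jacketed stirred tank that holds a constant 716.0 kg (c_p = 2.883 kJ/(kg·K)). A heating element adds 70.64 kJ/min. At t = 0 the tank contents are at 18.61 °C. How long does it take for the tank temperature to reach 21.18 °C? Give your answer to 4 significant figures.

157.1 min

Energy balance: M c_p dT/dt = ṁ c_p (T_in − T) + 70.64.
τ = M/ṁ = 204.805 min; T_ss = T_in + Q̇/(ṁ c_p) = 23.4087 °C.
T(t) = T_ss + (T₀ − T_ss) e^(−t/τ). Set T = 21.18:
e^(−t/τ) = (21.18 − 23.4087)/(18.61 − 23.4087) = 0.464433
t = −204.805 · ln(0.464433) = 157.073 min.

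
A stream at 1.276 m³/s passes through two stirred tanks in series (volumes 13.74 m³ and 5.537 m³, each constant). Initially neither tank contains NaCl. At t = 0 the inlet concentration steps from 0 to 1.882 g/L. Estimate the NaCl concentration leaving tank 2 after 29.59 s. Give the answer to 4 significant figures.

1.681 g/L

Species balance on tank i: dCᵢ/dt = (Cᵢ₋₁ − Cᵢ)/τᵢ with τᵢ = Vᵢ/Q.
τ₁ = 13.74/1.276 = 10.7680 s; τ₂ = 5.537/1.276 = 4.33934 s.
Solving the cascade with C₁(0)=C₂(0)=0 gives C₂(t) = C_in[1 − (τ₁ e^(−t/τ₁) − τ₂ e^(−t/τ₂))/(τ₁ − τ₂)].
At t = 29.59: e^(−t/τ₁) = 0.0640590, e^(−t/τ₂) = 0.00109281.
C₂ = 1.882·[1 − (10.7680·0.0640590 − 4.33934·0.00109281)/(6.42868)] = 1.882·0.893439 = 1.68145 g/L.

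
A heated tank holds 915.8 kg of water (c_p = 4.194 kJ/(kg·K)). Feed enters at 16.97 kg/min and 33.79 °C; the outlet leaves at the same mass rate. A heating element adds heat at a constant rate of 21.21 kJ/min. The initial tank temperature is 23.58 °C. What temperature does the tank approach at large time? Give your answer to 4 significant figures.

M c_p dT/dt = ṁ c_p (T_in − T) + Q̇.
At steady state dT/dt = 0 ⇒ T_ss = T_in + Q̇/(ṁ c_p) = 33.79 + 21.21/(16.97·4.194) = 34.0880 °C.

34.09 °C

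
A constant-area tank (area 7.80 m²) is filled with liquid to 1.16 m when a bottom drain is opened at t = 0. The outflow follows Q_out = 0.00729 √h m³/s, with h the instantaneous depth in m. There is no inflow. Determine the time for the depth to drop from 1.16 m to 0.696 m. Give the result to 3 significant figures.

520 s

A dh/dt = −Q_out = −0.00729 √h.
This is separable: 2 d(√h)/dt = −0.00729/A, so √h = √h₀ − (0.00729/(2A)) t.
t = 2A(√h₀ − √h)/0.00729 = 2·7.80·(√1.16 − √0.696)/0.00729
  = 15.600 × (1.0770 − 0.83427) / 0.00729 = 519.50 s.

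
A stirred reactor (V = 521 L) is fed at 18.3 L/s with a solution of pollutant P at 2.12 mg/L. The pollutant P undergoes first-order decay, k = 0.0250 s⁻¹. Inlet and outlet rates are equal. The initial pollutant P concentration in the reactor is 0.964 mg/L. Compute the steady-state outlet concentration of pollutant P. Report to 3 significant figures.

Accumulation = in − out − consumed: V dC/dt = Q C_in − Q C − k V C.
Steady state (dC/dt = 0): C_ss = Q C_in/(Q + kV) = C_in/(1 + kV/Q).
C_ss = 18.3·2.12/(18.3 + 0.0250·521) = 38.796/31.325 = 1.2385 mg/L.

1.24 mg/L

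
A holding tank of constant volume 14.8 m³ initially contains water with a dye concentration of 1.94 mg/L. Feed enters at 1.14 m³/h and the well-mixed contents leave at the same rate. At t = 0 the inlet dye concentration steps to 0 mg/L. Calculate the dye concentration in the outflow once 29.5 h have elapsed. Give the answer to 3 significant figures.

Transient balance on the dissolved component: V dC/dt = Q(C_in − C).
Time constant τ = V/Q = 14.8/1.14 = 12.982 h.
Integrating: C(t) = C_in + (C₀ − C_in) e^(−t/τ).
C(29.5) = 0 + (1.94 − 0)·e^(−29.5/12.982) = 0 + (1.9400)·0.10308 = 0.19997 mg/L.

0.200 mg/L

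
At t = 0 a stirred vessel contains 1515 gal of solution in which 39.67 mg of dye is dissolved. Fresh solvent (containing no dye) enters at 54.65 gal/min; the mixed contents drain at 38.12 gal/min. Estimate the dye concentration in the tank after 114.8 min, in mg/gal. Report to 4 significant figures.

0.001787 mg/gal

Total volume: dV/dt = Q_in − Q_out = 16.5300 gal/min, so V(t) = 1515 + 16.5300 t and V(114.8) = 3412.64 gal.
No dye enters, so dm/dt = −Q_out · (m/V).
dm/m = −Q_out dt/(V₀ + 16.5300 t); integrating gives ln(m/m₀) = −(Q_out/(Q_in−Q_out)) ln(V/V₀).
m = m₀ (V₀/V)^(Q_out/(Q_in−Q_out)) = 39.67 × (1515/3412.64)^(2.30611) = 6.09743 mg.
C = m/V = 6.09743/3412.64 = 0.00178672 mg/gal.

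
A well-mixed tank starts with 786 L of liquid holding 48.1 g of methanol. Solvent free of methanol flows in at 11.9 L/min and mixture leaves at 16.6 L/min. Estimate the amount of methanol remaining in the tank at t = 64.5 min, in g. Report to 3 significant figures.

Let m(t) be the amount of methanol. Volume: V(t) = V₀ + (Q_in − Q_out) t = 786 − 4.7000 t; V(64.5) = 482.85 L.
Species balance (pure solvent in): dm/dt = −Q_out · m/V(t).
Separate: dm/m = −Q_out dt/V(t) ⇒ ln(m/m₀) = −(Q_out/(Q_in−Q_out)) ln(V/V₀).
m = m₀ (V₀/V)^(Q_out/(Q_in−Q_out)) = 48.1 × (786/482.85)^(-3.5319) = 8.6051 g.

8.61 g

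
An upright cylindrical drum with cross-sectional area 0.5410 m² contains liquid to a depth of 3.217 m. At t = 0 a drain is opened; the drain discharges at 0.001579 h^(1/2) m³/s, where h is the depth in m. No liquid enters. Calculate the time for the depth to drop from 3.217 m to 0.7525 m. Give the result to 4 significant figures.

634.6 s

A dh/dt = −Q_out = −0.001579 √h.
This is separable: 2 d(√h)/dt = −0.001579/A, so √h = √h₀ − (0.001579/(2A)) t.
t = 2A(√h₀ − √h)/0.001579 = 2·0.5410·(√3.217 − √0.7525)/0.001579
  = 1.08200 × (1.79360 − 0.867468) / 0.001579 = 634.626 s.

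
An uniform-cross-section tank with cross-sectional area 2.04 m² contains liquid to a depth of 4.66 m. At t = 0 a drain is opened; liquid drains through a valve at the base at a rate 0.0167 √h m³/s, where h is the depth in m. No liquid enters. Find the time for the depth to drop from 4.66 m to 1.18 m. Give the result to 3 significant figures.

262 s

With no inflow, A dh/dt = −0.0167 √h.
Separate and integrate: 2(√h − √h₀) = −(0.0167/A) t.
t = 2A(√h₀ − √h)/0.0167 = 2·2.04·(√4.66 − √1.18)/0.0167
  = 4.0800 × (2.1587 − 1.0863) / 0.0167 = 262.01 s.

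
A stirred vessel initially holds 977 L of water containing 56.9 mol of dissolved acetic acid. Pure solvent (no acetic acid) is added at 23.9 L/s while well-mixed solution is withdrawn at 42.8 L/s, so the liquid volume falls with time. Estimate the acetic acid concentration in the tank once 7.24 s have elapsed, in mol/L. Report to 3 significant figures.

0.0481 mol/L

Total volume: dV/dt = Q_in − Q_out = -18.900 L/s, so V(t) = 977 − 18.900 t and V(7.24) = 840.16 L.
Species balance (pure solvent in): dm/dt = −Q_out · m/V(t).
dm/m = −Q_out dt/(V₀ − 18.900 t); integrating gives ln(m/m₀) = −(Q_out/(Q_in−Q_out)) ln(V/V₀).
m = m₀ (V₀/V)^(Q_out/(Q_in−Q_out)) = 56.9 × (977/840.16)^(-2.2646) = 40.431 mol.
C = m/V = 40.431/840.16 = 0.048123 mol/L.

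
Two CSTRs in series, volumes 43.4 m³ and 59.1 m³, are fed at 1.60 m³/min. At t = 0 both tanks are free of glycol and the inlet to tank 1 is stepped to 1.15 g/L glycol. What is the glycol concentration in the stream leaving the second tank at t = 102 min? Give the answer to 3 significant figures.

Each tank obeys Vᵢ dCᵢ/dt = Q(Cᵢ₋₁ − Cᵢ), so τᵢ = Vᵢ/Q.
τ₁ = 43.4/1.60 = 27.125 min; τ₂ = 59.1/1.60 = 36.938 min.
Tank 1: C₁ = C_in(1 − e^(−t/τ₁)). Tank 2 (τ₁ ≠ τ₂): C₂ = C_in[1 − (τ₁ e^(−t/τ₁) − τ₂ e^(−t/τ₂))/(τ₁ − τ₂)].
At t = 102: e^(−t/τ₁) = 0.023275, e^(−t/τ₂) = 0.063202.
C₂ = 1.15·[1 − (27.125·0.023275 − 36.938·0.063202)/(-9.8125)] = 1.15·0.82643 = 0.95039 g/L.

0.950 g/L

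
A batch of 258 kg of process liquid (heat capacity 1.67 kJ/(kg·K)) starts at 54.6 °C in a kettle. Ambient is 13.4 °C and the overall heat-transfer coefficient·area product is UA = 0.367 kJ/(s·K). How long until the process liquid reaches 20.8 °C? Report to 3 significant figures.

2020 s

M c_p dT/dt = −UA(T − T_amb).
τ = M c_p/UA = 1174.0 s; T_ss = T_amb = 13.400 °C.
T(t) = T_ss + (T₀ − T_ss)e^(−t/τ); set T = 20.8:
t = −τ ln[(T − T_ss)/(T₀ − T_ss)] = −1174.0 · ln(0.17961) = 2015.7 s.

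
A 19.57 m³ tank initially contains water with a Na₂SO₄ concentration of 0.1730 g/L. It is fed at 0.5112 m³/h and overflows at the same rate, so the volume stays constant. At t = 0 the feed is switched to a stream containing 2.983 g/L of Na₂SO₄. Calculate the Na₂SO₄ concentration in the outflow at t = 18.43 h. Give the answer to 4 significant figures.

Mass balance on the solute (V constant): V dC/dt = Q(C_in − C).
Rewrite as dC/dt + C/τ = C_in/τ, τ = V/Q = 38.2825 h.
Solution: C(t) = C_in + (C₀ − C_in) e^(−t/τ).
C(18.43) = 2.983 + (0.1730 − 2.983)·e^(−18.43/38.2825) = 2.983 + (-2.81000)·0.617905 = 1.24669 g/L.

1.247 g/L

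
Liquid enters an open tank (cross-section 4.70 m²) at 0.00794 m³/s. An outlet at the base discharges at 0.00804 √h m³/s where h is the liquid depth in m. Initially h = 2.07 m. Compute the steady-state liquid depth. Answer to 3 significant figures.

Level balance: A dh/dt = 0.00794 − 0.00804 √h. Setting dh/dt = 0:
Q_in = 0.00804 √h_ss ⇒ √h_ss = 0.00794/0.00804 = 0.98756.
h_ss = 0.98756² = 0.97528 m. (Since h₀ = 2.07 m > h_ss, the level will fall toward this value.)

0.975 m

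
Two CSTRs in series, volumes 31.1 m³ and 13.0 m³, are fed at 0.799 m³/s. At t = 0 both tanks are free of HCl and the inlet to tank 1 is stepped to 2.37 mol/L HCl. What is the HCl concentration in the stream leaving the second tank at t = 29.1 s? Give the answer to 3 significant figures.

0.726 mol/L

Time constants: τᵢ = Vᵢ/Q for each well-mixed tank.
τ₁ = 31.1/0.799 = 38.924 s; τ₂ = 13.0/0.799 = 16.270 s.
Solving the cascade with C₁(0)=C₂(0)=0 gives C₂(t) = C_in[1 − (τ₁ e^(−t/τ₁) − τ₂ e^(−t/τ₂))/(τ₁ − τ₂)].
At t = 29.1: e^(−t/τ₁) = 0.47349, e^(−t/τ₂) = 0.16721.
C₂ = 2.37·[1 − (38.924·0.47349 − 16.270·0.16721)/(22.653)] = 2.37·0.30652 = 0.72645 mol/L.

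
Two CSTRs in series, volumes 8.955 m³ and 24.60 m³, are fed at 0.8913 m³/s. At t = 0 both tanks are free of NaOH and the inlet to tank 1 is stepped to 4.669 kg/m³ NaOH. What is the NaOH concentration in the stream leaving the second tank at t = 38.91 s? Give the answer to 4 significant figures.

2.932 kg/m³

Each tank obeys Vᵢ dCᵢ/dt = Q(Cᵢ₋₁ − Cᵢ), so τᵢ = Vᵢ/Q.
τ₁ = 8.955/0.8913 = 10.0471 s; τ₂ = 24.60/0.8913 = 27.6001 s.
Solving the cascade with C₁(0)=C₂(0)=0 gives C₂(t) = C_in[1 − (τ₁ e^(−t/τ₁) − τ₂ e^(−t/τ₂))/(τ₁ − τ₂)].
At t = 38.91: e^(−t/τ₁) = 0.0208011, e^(−t/τ₂) = 0.244198.
C₂ = 4.669·[1 − (10.0471·0.0208011 − 27.6001·0.244198)/(-17.5530)] = 4.669·0.627932 = 2.93182 kg/m³.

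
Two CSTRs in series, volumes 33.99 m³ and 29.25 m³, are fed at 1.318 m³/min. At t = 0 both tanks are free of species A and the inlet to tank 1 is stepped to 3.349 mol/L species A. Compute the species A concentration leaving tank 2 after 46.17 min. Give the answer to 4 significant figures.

1.921 mol/L

Time constants: τᵢ = Vᵢ/Q for each well-mixed tank.
τ₁ = 33.99/1.318 = 25.7891 min; τ₂ = 29.25/1.318 = 22.1927 min.
Solving the cascade with C₁(0)=C₂(0)=0 gives C₂(t) = C_in[1 − (τ₁ e^(−t/τ₁) − τ₂ e^(−t/τ₂))/(τ₁ − τ₂)].
At t = 46.17: e^(−t/τ₁) = 0.166911, e^(−t/τ₂) = 0.124879.
C₂ = 3.349·[1 − (25.7891·0.166911 − 22.1927·0.124879)/(3.59636)] = 3.349·0.573711 = 1.92136 mol/L.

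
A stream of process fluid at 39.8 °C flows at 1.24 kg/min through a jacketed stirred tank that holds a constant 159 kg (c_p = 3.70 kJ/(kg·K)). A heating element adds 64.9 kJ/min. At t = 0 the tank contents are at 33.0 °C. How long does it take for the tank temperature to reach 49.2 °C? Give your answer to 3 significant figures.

190 min

M c_p dT/dt = ṁ c_p (T_in − T) + Q̇.
τ = M/ṁ = 128.23 min; T_ss = T_in + Q̇/(ṁ c_p) = 53.946 °C.
T(t) = T_ss + (T₀ − T_ss) e^(−t/τ). Set T = 49.2:
e^(−t/τ) = (49.2 − 53.946)/(33.0 − 53.946) = 0.22657
t = −128.23 · ln(0.22657) = 190.38 min.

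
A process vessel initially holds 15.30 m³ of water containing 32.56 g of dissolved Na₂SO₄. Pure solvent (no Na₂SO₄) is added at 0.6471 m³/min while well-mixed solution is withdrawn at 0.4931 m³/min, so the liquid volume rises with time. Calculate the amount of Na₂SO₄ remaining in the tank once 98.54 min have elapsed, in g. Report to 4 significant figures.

Total volume: dV/dt = Q_in − Q_out = 0.154000 m³/min, so V(t) = 15.30 + 0.154000 t and V(98.54) = 30.4752 m³.
Species balance (pure solvent in): dm/dt = −Q_out · m/V(t).
dm/m = −Q_out dt/(V₀ + 0.154000 t); integrating gives ln(m/m₀) = −(Q_out/(Q_in−Q_out)) ln(V/V₀).
m = m₀ (V₀/V)^(Q_out/(Q_in−Q_out)) = 32.56 × (15.30/30.4752)^(3.20195) = 3.58498 g.

3.585 g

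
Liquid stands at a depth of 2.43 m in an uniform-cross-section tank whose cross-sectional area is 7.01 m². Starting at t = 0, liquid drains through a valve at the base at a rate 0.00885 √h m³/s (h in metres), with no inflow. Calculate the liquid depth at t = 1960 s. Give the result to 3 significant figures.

With no inflow, A dh/dt = −0.00885 √h.
Separate and integrate: 2(√h − √h₀) = −(0.00885/A) t.
√h = √2.43 − 0.00885·1960/(2·7.01) = 1.5588 − 1.2372 = 0.32161.
h = 0.32161² = 0.10344 m.

0.103 m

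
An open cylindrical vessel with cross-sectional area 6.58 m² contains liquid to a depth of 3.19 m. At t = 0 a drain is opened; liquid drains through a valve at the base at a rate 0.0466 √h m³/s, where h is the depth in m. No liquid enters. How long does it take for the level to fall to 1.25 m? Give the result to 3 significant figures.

Mass balance (ρ constant): A dh/dt = −0.0466 √h.
Separate and integrate: 2(√h − √h₀) = −(0.0466/A) t.
t = 2A(√h₀ − √h)/0.0466 = 2·6.58·(√3.19 − √1.25)/0.0466
  = 13.160 × (1.7861 − 1.1180) / 0.0466 = 188.65 s.

189 s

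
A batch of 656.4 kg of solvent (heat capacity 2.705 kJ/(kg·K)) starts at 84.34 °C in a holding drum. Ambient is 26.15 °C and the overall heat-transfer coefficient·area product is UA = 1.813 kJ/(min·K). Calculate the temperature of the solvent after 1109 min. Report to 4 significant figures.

44.90 °C

First-law balance (no shaft work): M c_p dT/dt = −UA(T − T_amb).
dT/dt = (T_ss − T)/τ with T_ss = T_amb = 26.1500 °C, τ = M c_p/UA = 656.4·2.705/1.813 = 979.350 min.
T approaches T_ss exponentially: T(t) = T_ss + (T₀ − T_ss) e^(−t/τ).
T(1109) = 26.1500 + (58.1900)·0.322264 = 44.9026 °C.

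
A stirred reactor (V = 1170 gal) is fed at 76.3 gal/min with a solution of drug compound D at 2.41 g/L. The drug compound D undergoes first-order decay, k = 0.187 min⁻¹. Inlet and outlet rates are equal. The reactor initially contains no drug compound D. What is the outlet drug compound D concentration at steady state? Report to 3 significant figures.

0.623 g/L

V dC/dt = Q(C_in − C) − k V C.
At steady state: 0 = Q C_in − (Q + kV) C_ss, so C_ss = Q C_in/(Q + kV).
C_ss = 76.3·2.41/(76.3 + 0.187·1170) = 183.88/295.09 = 0.62314 g/L.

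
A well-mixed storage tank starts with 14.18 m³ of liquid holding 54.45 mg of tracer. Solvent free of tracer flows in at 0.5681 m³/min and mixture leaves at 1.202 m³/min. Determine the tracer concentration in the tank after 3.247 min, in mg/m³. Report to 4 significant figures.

3.336 mg/m³

Total volume: dV/dt = Q_in − Q_out = -0.633900 m³/min, so V(t) = 14.18 − 0.633900 t and V(3.247) = 12.1217 m³.
No tracer enters, so dm/dt = −Q_out · (m/V).
Separate: dm/m = −Q_out dt/V(t) ⇒ ln(m/m₀) = −(Q_out/(Q_in−Q_out)) ln(V/V₀).
m = m₀ (V₀/V)^(Q_out/(Q_in−Q_out)) = 54.45 × (14.18/12.1217)^(-1.89620) = 40.4431 mg.
C = m/V = 40.4431/12.1217 = 3.33641 mg/m³.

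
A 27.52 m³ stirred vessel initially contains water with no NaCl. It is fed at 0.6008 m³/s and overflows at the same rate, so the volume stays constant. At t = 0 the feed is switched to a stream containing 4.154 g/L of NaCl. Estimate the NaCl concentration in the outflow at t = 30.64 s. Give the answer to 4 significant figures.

2.026 g/L

Unsteady species balance (constant V, well mixed): V dC/dt = Q(C_in − C).
Time constant τ = V/Q = 27.52/0.6008 = 45.8056 s.
C approaches C_in exponentially: C(t) = C_in + (C₀ − C_in) e^(−t/τ).
C(30.64) = 4.154 + (0 − 4.154)·e^(−30.64/45.8056) = 4.154 + (-4.15400)·0.512265 = 2.02605 g/L.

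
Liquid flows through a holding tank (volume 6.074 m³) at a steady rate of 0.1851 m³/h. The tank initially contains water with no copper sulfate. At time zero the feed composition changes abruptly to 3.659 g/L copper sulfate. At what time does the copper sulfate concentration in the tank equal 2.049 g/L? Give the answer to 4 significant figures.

Species balance: V dC/dt = Q(C_in − C) ⇒ τ = V/Q = 32.8147 h.
C(t) = C_in + (C₀ − C_in) e^(−t/τ). Set C = 2.049 and solve for t:
e^(−t/τ) = (C − C_in)/(C₀ − C_in) = (2.049 − 3.659)/(0 − 3.659) = 0.440011
t = −τ ln(…) = 32.8147 × 0.820956 = 26.9394 h.

26.94 h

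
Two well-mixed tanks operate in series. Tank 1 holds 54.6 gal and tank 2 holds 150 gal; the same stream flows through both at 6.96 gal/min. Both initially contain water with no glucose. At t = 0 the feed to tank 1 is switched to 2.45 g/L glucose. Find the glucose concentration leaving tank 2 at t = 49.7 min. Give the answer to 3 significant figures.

2.07 g/L

Species balance on tank i: dCᵢ/dt = (Cᵢ₋₁ − Cᵢ)/τᵢ with τᵢ = Vᵢ/Q.
τ₁ = 54.6/6.96 = 7.8448 min; τ₂ = 150/6.96 = 21.552 min.
Tank 1: C₁ = C_in(1 − e^(−t/τ₁)). Tank 2 (τ₁ ≠ τ₂): C₂ = C_in[1 − (τ₁ e^(−t/τ₁) − τ₂ e^(−t/τ₂))/(τ₁ − τ₂)].
At t = 49.7: e^(−t/τ₁) = 0.0017725, e^(−t/τ₂) = 0.099651.
C₂ = 2.45·[1 − (7.8448·0.0017725 − 21.552·0.099651)/(-13.707)] = 2.45·0.84433 = 2.0686 g/L.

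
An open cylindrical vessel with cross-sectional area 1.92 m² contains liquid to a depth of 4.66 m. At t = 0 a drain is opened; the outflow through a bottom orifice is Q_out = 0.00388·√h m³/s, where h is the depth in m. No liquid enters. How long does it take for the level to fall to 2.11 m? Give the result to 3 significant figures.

With no inflow, A dh/dt = −0.00388 √h.
This is separable: 2 d(√h)/dt = −0.00388/A, so √h = √h₀ − (0.00388/(2A)) t.
t = 2A(√h₀ − √h)/0.00388 = 2·1.92·(√4.66 − √2.11)/0.00388
  = 3.8400 × (2.1587 − 1.4526) / 0.00388 = 698.84 s.

699 s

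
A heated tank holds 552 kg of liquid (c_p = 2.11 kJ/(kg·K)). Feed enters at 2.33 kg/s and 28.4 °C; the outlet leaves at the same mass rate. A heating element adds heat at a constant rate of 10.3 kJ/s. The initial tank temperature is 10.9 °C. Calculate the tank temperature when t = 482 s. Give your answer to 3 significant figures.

27.9 °C

Energy balance: M c_p dT/dt = ṁ c_p (T_in − T) + 10.3.
τ = M/ṁ = 236.91 s; T_ss = T_in + Q̇/(ṁ c_p) = 28.4 + 10.3/(2.33·2.11) = 30.495 °C.
Integrating: T(t) = T_ss + (T₀ − T_ss) e^(−t/τ).
T(482) = 30.495 + (-19.595)·e^(−482/236.91) = 30.495 + (-19.595)·0.13074 = 27.933 °C.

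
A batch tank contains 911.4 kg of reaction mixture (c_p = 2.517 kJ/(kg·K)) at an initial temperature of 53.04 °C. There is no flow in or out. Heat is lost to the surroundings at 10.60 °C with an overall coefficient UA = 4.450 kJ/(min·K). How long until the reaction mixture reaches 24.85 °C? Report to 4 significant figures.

Lumped-capacitance energy balance: M c_p dT/dt = UA(T_amb − T).
τ = M c_p/UA = 515.504 min; T_ss = T_amb = 10.6000 °C.
T(t) = T_ss + (T₀ − T_ss)e^(−t/τ); set T = 24.85:
t = −τ ln[(T − T_ss)/(T₀ − T_ss)] = −515.504 · ln(0.335768) = 562.587 min.

562.6 min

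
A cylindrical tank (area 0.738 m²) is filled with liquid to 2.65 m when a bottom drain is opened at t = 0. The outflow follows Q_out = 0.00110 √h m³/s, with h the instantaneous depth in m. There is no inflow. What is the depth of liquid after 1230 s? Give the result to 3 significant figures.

0.506 m

A dh/dt = −Q_out = −0.00110 √h.
∫ h^(−1/2) dh = −(0.00110/A) ∫ dt, giving 2√h = 2√h₀ − (0.00110/A) t.
√h = √2.65 − 0.00110·1230/(2·0.738) = 1.6279 − 0.91667 = 0.71122.
h = 0.71122² = 0.50583 m.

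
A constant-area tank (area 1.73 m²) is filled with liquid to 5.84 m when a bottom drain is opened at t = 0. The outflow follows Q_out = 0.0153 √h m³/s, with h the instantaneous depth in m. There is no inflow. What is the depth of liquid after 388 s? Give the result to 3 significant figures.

A dh/dt = −Q_out = −0.0153 √h.
∫ h^(−1/2) dh = −(0.0153/A) ∫ dt, giving 2√h = 2√h₀ − (0.0153/A) t.
√h = √5.84 − 0.0153·388/(2·1.73) = 2.4166 − 1.7157 = 0.70089.
h = 0.70089² = 0.49124 m.

0.491 m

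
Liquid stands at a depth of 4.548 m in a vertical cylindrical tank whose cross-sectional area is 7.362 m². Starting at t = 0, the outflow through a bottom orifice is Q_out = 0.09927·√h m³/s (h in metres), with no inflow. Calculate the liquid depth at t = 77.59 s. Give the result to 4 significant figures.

2.590 m

With no inflow, A dh/dt = −0.09927 √h.
Separate and integrate: 2(√h − √h₀) = −(0.09927/A) t.
√h = √4.548 − 0.09927·77.59/(2·7.362) = 2.13260 − 0.523116 = 1.60949.
h = 1.60949² = 2.59045 m.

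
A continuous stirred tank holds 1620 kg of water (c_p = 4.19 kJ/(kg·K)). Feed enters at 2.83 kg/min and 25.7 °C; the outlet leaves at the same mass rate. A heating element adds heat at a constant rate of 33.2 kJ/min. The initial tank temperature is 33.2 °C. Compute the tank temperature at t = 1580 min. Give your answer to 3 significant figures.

M c_p dT/dt = ṁ c_p (T_in − T) + Q̇.
τ = M/ṁ = 572.44 min; T_ss = T_in + Q̇/(ṁ c_p) = 25.7 + 33.2/(2.83·4.19) = 28.500 °C.
T approaches T_ss exponentially: T(t) = T_ss + (T₀ − T_ss) e^(−t/τ).
T(1580) = 28.500 + (4.7001)·e^(−1580/572.44) = 28.500 + (4.7001)·0.063284 = 28.797 °C.

28.8 °C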